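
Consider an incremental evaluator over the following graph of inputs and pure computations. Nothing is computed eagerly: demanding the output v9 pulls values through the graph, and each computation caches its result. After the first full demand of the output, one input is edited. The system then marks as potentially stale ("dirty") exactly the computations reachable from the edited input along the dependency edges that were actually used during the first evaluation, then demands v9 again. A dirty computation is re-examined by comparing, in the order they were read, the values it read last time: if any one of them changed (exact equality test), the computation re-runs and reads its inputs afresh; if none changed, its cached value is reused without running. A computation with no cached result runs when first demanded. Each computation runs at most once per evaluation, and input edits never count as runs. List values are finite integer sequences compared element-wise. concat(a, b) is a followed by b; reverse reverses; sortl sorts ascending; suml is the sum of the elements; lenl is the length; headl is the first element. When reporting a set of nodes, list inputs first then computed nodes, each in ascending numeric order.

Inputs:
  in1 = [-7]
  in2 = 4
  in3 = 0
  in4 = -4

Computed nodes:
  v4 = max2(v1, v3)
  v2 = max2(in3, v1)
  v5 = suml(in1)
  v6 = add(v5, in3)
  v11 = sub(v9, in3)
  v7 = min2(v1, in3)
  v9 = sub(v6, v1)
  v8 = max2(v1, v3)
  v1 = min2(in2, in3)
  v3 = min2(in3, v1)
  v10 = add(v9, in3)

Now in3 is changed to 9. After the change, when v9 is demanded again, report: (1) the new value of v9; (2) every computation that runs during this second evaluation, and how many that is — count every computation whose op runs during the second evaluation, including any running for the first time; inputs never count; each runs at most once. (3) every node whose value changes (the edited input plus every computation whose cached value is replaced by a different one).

v9 now evaluates to -2.
Run set: v1, v6, v9 (3 run).
Changed values: in3, v1, v6, v9.

Initial pass — values computed on the first demand:
  v1 = min2(4, 0) = 0
  v5 = suml([-7]) = -7
  v6 = add(-7, 0) = -7
  v9 = sub(-7, 0) = -7

Second demand — change propagation:
  v1: re-runs because in3 0->9; new result 4.
  v6: re-runs because in3 0->9; new result 2.
  v9: re-runs because v6 -7->2; v1 0->4; new result -2.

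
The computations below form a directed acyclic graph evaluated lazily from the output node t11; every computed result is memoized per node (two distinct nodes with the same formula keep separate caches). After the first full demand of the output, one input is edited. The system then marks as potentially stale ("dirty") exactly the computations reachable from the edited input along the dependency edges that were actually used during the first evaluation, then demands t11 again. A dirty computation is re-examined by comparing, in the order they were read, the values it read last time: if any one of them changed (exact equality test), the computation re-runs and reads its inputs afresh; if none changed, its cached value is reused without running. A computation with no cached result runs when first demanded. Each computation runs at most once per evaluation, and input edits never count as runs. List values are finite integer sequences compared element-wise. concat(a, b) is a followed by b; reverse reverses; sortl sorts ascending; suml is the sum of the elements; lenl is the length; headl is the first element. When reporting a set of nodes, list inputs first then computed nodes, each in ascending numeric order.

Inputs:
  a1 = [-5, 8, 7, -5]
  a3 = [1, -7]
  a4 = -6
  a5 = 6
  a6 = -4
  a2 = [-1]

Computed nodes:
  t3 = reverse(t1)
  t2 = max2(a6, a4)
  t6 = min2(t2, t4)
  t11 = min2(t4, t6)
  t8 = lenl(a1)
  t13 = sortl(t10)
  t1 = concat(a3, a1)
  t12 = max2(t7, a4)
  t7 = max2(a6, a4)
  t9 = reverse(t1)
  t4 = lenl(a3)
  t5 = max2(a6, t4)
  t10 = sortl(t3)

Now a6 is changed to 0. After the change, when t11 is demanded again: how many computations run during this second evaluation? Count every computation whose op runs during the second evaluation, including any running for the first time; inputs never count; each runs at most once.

3 computations run: t2, t6, t11.

First demand of the output computes:
  t2 = max2(-4, -6) = -4
  t4 = lenl([1, -7]) = 2
  t6 = min2(-4, 2) = -4
  t11 = min2(2, -4) = -4

After the edit, cleaning proceeds:
  t2: a read changed (a6 -4->0) — executes, giving 0.
  t6: a read changed (t2 -4->0) — executes, giving 0.
  t11: a read changed (t6 -4->0) — executes, giving 0.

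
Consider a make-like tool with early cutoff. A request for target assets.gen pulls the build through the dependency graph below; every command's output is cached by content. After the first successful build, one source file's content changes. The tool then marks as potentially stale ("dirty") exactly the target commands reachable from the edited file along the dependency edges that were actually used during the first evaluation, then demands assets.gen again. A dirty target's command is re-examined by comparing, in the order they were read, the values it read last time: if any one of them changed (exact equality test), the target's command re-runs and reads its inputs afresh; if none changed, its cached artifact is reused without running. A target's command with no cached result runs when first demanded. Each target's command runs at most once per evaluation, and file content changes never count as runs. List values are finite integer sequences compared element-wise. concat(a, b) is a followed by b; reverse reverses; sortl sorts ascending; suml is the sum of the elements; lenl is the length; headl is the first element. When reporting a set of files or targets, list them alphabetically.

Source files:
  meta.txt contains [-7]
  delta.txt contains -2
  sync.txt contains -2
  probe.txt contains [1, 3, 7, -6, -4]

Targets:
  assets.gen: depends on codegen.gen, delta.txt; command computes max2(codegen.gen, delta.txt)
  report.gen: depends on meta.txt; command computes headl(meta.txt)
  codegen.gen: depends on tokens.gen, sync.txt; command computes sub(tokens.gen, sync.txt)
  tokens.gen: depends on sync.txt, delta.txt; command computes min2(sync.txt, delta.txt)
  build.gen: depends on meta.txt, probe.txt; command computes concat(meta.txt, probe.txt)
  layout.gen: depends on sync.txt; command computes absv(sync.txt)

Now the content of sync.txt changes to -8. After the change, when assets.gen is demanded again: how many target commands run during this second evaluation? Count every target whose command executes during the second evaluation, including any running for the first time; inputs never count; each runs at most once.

First demand of the output computes:
  tokens.gen = min2(-2, -2) = -2
  codegen.gen = sub(-2, -2) = 0
  assets.gen = max2(0, -2) = 0

After the edit, cleaning proceeds:
  tokens.gen: a read changed (sync.txt -2->-8) — executes, giving -8.
  codegen.gen: a read changed (tokens.gen -2->-8; sync.txt -2->-8) — executes, giving 0 — identical to its old value.
  assets.gen: dirty, but its reads are unchanged (codegen.gen unchanged, delta.txt unchanged); cached 0 stands.

Note the absorption at codegen.gen: it re-runs yet its value is the same, leaving the output's value untouched.

2 target commands run: codegen.gen, tokens.gen.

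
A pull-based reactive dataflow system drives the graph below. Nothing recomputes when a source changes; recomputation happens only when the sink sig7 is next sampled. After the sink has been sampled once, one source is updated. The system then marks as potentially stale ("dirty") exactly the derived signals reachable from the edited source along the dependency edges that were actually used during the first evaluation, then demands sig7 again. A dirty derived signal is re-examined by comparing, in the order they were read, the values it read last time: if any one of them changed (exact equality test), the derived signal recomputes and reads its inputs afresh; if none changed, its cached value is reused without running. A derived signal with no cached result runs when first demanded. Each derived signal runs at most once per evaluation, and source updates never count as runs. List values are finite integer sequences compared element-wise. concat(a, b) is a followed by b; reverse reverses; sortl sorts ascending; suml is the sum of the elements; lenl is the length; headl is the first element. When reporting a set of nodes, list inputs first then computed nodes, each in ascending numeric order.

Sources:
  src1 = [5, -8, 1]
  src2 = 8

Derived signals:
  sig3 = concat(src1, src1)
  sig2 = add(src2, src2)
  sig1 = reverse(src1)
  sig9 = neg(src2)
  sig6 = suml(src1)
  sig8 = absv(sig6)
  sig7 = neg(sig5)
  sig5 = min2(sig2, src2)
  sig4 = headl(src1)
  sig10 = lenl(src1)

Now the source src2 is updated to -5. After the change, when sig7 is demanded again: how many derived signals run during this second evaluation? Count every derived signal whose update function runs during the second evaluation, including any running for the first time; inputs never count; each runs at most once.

Derived signals that run: sig2, sig5, sig7 — 3 in total.

First evaluation (everything demanded from the output):
  sig2 = add(8, 8) = 16
  sig5 = min2(16, 8) = 8
  sig7 = neg(8) = -8

Propagation after the edit:
  sig2: runs — src2 8->-5; src2 8->-5; result -10.
  sig5: runs — sig2 16->-10; src2 8->-5; result -10.
  sig7: runs — sig5 8->-10; result 10.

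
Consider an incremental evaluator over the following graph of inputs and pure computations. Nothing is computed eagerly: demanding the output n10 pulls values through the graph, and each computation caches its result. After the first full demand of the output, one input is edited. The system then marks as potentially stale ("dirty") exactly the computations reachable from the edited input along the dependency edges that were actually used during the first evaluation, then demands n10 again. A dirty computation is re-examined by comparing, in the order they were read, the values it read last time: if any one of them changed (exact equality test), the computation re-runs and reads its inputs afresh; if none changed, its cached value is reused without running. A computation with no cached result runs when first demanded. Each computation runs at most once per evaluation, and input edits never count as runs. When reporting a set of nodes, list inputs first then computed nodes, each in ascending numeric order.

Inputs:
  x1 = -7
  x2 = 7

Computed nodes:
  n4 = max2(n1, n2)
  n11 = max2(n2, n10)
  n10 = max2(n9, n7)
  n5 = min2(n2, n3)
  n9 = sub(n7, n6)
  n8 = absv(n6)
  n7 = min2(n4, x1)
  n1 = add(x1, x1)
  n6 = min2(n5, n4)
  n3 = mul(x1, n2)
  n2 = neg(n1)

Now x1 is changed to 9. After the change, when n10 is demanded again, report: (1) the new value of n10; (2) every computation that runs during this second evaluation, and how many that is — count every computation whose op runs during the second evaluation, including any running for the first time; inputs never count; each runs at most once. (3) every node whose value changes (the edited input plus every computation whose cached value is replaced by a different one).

n10 now evaluates to 171.
Run set: n1, n2, n3, n4, n5, n6, n7, n9, n10 (9 run).
Changed values: x1, n1, n2, n3, n4, n5, n6, n7, n9, n10.

Initial pass — values computed on the first demand:
  n1 = add(-7, -7) = -14
  n2 = neg(-14) = 14
  n3 = mul(-7, 14) = -98
  n4 = max2(-14, 14) = 14
  n5 = min2(14, -98) = -98
  n6 = min2(-98, 14) = -98
  n7 = min2(14, -7) = -7
  n9 = sub(-7, -98) = 91
  n10 = max2(91, -7) = 91

Second demand — change propagation:
  n1: re-runs because x1 -7->9; x1 -7->9; new result 18.
  n2: re-runs because n1 -14->18; new result -18.
  n3: re-runs because x1 -7->9; n2 14->-18; new result -162.
  n4: re-runs because n1 -14->18; n2 14->-18; new result 18.
  n5: re-runs because n2 14->-18; n3 -98->-162; new result -162.
  n6: re-runs because n5 -98->-162; n4 14->18; new result -162.
  n7: re-runs because n4 14->18; x1 -7->9; new result 9.
  n9: re-runs because n7 -7->9; n6 -98->-162; new result 171.
  n10: re-runs because n9 91->171; n7 -7->9; new result 171.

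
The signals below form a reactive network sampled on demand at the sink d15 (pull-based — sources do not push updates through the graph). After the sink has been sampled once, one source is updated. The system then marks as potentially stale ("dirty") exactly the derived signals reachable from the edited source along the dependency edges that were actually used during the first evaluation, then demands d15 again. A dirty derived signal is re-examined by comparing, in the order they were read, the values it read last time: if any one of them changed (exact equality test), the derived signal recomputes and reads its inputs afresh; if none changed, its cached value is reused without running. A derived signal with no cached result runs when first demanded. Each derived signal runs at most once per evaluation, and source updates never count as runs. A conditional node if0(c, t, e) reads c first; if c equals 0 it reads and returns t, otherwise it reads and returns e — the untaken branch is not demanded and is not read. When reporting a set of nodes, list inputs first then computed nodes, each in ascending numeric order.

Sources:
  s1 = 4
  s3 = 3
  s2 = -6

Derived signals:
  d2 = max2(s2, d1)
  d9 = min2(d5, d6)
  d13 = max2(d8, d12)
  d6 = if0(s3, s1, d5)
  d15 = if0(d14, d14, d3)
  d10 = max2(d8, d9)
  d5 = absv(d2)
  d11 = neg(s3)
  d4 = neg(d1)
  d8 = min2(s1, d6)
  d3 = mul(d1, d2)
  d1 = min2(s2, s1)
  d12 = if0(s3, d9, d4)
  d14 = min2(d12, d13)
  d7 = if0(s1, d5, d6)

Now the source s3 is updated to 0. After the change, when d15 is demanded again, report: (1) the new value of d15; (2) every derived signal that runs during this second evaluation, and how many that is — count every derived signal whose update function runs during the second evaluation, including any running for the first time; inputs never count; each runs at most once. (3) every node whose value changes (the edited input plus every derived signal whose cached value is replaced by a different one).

Initial pass — values computed on the first demand:
  d1 = min2(-6, 4) = -6
  d2 = max2(-6, -6) = -6
  d3 = mul(-6, -6) = 36
  d4 = neg(-6) = 6
  d5 = absv(-6) = 6
  d6 = if0(s3=3 -> else branch d5) = 6
  d8 = min2(4, 6) = 4
  d12 = if0(s3=3 -> else branch d4) = 6
  d13 = max2(4, 6) = 6
  d14 = min2(6, 6) = 6
  d15 = if0(d14=6 -> else branch d3) = 36

Second demand — change propagation:
  d6: re-runs because s3 3->0; new result 4.
  d8: re-runs because d6 6->4; new result 4 (unchanged).
  d9: newly demanded (no cache) — executes and yields 4.
  d12: re-runs because s3 3->0; new result 4.
  d13: re-runs because d12 6->4; new result 4.
  d14: re-runs because d12 6->4; d13 6->4; new result 4.
  d15: re-runs because d14 6->4; new result 36 (unchanged).

The important point: the flipped condition pulls in fresh nodes; d9 runs for the first time.

d15 now evaluates to 36.
Run set: d6, d8, d9, d12, d13, d14, d15 (7 run).
Changed values: s3, d6, d12, d13, d14.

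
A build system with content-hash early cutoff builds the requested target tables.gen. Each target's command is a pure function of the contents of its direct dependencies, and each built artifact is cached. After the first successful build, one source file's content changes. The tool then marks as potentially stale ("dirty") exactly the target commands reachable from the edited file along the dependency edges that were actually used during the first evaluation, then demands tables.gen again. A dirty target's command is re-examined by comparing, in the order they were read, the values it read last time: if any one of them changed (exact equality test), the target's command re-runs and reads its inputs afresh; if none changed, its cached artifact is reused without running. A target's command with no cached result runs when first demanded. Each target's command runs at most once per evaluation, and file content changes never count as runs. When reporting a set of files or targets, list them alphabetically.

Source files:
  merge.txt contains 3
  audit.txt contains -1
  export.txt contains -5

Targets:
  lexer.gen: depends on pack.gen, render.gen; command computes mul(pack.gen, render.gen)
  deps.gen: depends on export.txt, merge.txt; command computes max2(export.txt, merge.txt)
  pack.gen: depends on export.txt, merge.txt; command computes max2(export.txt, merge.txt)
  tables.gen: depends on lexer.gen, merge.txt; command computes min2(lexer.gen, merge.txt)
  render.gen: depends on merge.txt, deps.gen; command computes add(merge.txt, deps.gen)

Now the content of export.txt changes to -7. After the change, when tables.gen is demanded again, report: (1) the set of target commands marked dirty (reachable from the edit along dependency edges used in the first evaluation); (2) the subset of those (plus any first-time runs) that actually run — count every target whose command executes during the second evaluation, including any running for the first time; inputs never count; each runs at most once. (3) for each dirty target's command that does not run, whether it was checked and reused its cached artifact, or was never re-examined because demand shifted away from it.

Marked dirty: deps.gen, lexer.gen, pack.gen, render.gen, tables.gen.
Target commands that run: deps.gen, pack.gen — 2 in total.
Checked but reused from cache: lexer.gen, render.gen, tables.gen.
Key observation: the cutoff stops propagation at render.gen — its inputs' values are unchanged, so it reuses its cache.

First evaluation (everything demanded from the output):
  deps.gen = max2(-5, 3) = 3
  pack.gen = max2(-5, 3) = 3
  render.gen = add(3, 3) = 6
  lexer.gen = mul(3, 6) = 18
  tables.gen = min2(18, 3) = 3

Propagation after the edit:
  deps.gen: runs — export.txt -5->-7; result 3 (same value as before).
  pack.gen: runs — export.txt -5->-7; result 3 (same value as before).
  render.gen: checked — values it read are unchanged (merge.txt unchanged, deps.gen unchanged); reused cached 6 without running.
  lexer.gen: checked — values it read are unchanged (pack.gen unchanged, render.gen unchanged); reused cached 18 without running.
  tables.gen: checked — values it read are unchanged (lexer.gen unchanged, merge.txt unchanged); reused cached 3 without running.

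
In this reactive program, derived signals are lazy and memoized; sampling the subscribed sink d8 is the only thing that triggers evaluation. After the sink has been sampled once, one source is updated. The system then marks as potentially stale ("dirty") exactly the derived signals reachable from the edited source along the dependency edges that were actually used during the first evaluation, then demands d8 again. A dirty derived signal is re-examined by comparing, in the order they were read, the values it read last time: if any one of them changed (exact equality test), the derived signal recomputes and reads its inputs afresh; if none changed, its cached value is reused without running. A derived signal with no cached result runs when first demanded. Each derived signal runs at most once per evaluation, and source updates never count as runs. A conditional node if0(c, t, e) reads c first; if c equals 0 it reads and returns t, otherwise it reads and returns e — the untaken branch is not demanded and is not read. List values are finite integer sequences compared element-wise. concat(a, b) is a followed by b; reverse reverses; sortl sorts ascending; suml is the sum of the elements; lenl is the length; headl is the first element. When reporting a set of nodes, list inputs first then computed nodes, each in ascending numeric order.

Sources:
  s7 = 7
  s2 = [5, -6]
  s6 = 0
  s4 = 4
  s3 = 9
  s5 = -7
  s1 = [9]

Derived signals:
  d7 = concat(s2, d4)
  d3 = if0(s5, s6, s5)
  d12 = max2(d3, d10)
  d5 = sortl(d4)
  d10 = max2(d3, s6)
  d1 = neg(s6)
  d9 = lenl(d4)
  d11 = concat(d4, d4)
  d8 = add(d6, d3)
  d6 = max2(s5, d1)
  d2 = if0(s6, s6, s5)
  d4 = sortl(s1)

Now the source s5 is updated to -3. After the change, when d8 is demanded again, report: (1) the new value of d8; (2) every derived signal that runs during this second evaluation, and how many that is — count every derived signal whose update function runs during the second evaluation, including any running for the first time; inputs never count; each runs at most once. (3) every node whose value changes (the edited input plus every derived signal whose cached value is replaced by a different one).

First demand of the output computes:
  d1 = neg(0) = 0
  d3 = if0(s5=-7 -> else branch s5) = -7
  d6 = max2(-7, 0) = 0
  d8 = add(0, -7) = -7

After the edit, cleaning proceeds:
  d3: a read changed (s5 -7->-3; s5 -7->-3) — executes, giving -3.
  d6: a read changed (s5 -7->-3) — executes, giving 0 — identical to its old value.
  d8: a read changed (d3 -7->-3) — executes, giving -3.

Demanding d8 again yields -3.
3 derived signals run: d3, d6, d8.
The nodes whose values change: s5, d3, d8.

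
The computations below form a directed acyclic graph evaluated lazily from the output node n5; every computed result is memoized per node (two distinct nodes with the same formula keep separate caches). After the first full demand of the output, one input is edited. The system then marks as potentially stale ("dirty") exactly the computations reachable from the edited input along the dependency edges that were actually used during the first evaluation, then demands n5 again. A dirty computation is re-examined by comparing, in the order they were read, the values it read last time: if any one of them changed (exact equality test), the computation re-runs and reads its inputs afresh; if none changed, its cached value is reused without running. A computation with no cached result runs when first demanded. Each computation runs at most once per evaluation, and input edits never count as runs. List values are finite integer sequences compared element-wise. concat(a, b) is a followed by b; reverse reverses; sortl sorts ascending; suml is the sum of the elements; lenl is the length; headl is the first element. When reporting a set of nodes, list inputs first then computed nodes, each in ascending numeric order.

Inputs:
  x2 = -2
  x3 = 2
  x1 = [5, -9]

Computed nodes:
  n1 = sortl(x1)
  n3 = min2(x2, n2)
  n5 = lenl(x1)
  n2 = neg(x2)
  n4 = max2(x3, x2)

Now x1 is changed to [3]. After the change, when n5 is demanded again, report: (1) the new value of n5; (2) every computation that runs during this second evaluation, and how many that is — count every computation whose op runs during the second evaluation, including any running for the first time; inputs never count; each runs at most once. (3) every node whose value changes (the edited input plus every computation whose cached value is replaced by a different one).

First demand of the output computes:
  n5 = lenl([5, -9]) = 2

After the edit, cleaning proceeds:
  n5: a read changed (x1 [5, -9]->[3]) — executes, giving 1.

Demanding n5 again yields 1.
1 computations run: n5.
The nodes whose values change: x1, n5.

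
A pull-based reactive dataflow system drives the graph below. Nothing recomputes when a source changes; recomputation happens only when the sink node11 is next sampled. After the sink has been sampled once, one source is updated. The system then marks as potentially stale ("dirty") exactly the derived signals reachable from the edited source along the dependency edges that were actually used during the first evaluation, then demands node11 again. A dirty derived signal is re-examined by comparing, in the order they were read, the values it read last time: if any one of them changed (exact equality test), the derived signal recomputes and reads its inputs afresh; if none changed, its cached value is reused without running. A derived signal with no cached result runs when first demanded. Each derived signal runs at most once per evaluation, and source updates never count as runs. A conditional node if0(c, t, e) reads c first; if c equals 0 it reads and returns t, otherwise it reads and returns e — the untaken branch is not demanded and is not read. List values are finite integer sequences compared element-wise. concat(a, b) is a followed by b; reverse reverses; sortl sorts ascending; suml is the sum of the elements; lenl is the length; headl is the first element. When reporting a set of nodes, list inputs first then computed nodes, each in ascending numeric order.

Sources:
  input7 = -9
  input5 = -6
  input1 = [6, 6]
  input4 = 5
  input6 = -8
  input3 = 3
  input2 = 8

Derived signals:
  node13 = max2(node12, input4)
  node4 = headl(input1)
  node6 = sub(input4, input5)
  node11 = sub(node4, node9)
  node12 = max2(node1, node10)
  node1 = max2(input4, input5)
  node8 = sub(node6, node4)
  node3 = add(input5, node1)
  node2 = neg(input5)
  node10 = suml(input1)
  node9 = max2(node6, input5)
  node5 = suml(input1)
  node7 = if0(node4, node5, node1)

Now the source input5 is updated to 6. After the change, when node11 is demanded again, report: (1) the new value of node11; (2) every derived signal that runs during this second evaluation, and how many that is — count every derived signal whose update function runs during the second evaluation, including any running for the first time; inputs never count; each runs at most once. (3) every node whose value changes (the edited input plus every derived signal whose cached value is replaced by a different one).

First evaluation (everything demanded from the output):
  node4 = headl([6, 6]) = 6
  node6 = sub(5, -6) = 11
  node9 = max2(11, -6) = 11
  node11 = sub(6, 11) = -5

Propagation after the edit:
  node6: runs — input5 -6->6; result -1.
  node9: runs — node6 11->-1; input5 -6->6; result 6.
  node11: runs — node9 11->6; result 0.

New value of node11: 0.
Derived signals that run: node6, node9, node11 — 3 in total.
Values that change: input5, node6, node9, node11.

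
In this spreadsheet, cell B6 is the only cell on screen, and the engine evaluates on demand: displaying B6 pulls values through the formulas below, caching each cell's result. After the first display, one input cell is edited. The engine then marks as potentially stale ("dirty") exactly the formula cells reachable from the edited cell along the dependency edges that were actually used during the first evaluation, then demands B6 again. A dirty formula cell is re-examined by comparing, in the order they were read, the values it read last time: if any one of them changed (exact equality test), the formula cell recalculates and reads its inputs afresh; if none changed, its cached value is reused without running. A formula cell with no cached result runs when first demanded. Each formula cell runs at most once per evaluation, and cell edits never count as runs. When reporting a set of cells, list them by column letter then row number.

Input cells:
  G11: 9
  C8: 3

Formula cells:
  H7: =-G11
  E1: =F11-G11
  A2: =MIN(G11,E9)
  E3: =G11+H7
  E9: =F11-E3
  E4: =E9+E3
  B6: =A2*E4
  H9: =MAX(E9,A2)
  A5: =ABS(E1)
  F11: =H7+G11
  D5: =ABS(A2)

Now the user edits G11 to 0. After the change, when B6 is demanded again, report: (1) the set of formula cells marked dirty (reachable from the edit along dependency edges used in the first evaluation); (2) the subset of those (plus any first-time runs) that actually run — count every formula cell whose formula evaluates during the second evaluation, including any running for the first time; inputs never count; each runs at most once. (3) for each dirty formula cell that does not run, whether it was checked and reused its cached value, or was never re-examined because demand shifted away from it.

Initial pass — values computed on the first demand:
  H7 = -(9) = -9
  E3 = 9 + -9 = 0
  F11 = -9 + 9 = 0
  E9 = 0 - 0 = 0
  A2 = MIN(9, 0) = 0
  E4 = 0 + 0 = 0
  B6 = 0 * 0 = 0

Second demand — change propagation:
  H7: re-runs because G11 9->0; new result 0.
  E3: re-runs because G11 9->0; H7 -9->0; new result 0 (unchanged).
  F11: re-runs because H7 -9->0; G11 9->0; new result 0 (unchanged).
  E9: re-examined; everything it read last time is the same (F11 unchanged, E3 unchanged) — cache 0 kept, no run.
  A2: re-runs because G11 9->0; new result 0 (unchanged).
  E4: re-examined; everything it read last time is the same (E9 unchanged, E3 unchanged) — cache 0 kept, no run.
  B6: re-examined; everything it read last time is the same (A2 unchanged, E4 unchanged) — cache 0 kept, no run.

The important point: at E9 every value read last time is unchanged, so the dirty flag clears without a run.

Dirty set: A2, B6, E3, E4, E9, F11, H7.
Run set: A2, E3, F11, H7 (4 run).
Re-examined without running (cache reused): B6, E4, E9.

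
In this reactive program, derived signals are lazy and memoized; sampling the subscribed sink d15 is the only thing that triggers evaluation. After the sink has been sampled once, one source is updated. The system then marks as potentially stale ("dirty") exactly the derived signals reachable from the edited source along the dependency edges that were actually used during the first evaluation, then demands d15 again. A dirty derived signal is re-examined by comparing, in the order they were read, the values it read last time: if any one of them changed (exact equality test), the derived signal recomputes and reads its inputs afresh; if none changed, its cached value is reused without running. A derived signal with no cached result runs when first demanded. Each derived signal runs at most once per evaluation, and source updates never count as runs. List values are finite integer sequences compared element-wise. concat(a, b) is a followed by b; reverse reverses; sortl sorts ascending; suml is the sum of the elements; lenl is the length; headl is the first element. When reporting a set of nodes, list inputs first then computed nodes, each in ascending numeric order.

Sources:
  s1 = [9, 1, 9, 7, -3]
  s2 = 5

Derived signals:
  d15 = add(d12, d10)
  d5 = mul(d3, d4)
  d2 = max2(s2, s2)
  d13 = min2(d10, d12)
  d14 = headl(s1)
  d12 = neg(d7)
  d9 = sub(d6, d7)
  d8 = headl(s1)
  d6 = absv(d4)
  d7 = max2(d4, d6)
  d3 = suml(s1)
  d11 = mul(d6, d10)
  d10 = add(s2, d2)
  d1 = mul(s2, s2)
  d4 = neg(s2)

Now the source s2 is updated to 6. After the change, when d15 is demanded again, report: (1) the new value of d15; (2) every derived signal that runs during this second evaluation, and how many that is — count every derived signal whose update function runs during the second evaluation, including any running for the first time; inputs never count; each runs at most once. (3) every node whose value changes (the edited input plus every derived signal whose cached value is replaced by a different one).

First demand of the output computes:
  d2 = max2(5, 5) = 5
  d4 = neg(5) = -5
  d6 = absv(-5) = 5
  d7 = max2(-5, 5) = 5
  d10 = add(5, 5) = 10
  d12 = neg(5) = -5
  d15 = add(-5, 10) = 5

After the edit, cleaning proceeds:
  d2: a read changed (s2 5->6; s2 5->6) — executes, giving 6.
  d4: a read changed (s2 5->6) — executes, giving -6.
  d6: a read changed (d4 -5->-6) — executes, giving 6.
  d7: a read changed (d4 -5->-6; d6 5->6) — executes, giving 6.
  d10: a read changed (s2 5->6; d2 5->6) — executes, giving 12.
  d12: a read changed (d7 5->6) — executes, giving -6.
  d15: a read changed (d12 -5->-6; d10 10->12) — executes, giving 6.

Demanding d15 again yields 6.
7 derived signals run: d2, d4, d6, d7, d10, d12, d15.
The nodes whose values change: s2, d2, d4, d6, d7, d10, d12, d15.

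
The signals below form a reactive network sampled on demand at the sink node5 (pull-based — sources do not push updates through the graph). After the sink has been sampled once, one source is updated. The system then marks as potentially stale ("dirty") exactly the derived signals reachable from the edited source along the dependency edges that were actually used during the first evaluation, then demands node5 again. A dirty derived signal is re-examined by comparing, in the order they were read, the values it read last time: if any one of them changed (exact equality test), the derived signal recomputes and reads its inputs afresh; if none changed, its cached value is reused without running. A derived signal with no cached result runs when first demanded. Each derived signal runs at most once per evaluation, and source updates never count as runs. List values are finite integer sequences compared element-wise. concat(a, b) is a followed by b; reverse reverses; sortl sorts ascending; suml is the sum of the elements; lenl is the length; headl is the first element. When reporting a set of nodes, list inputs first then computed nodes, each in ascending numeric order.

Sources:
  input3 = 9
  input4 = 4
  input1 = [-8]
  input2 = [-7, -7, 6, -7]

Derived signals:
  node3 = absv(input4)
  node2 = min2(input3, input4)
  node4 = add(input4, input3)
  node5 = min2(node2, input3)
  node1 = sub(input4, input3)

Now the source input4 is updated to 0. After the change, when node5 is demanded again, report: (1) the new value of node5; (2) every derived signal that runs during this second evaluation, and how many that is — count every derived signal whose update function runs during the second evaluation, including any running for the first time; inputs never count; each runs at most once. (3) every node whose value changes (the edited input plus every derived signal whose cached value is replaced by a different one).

Initial pass — values computed on the first demand:
  node2 = min2(9, 4) = 4
  node5 = min2(4, 9) = 4

Second demand — change propagation:
  node2: re-runs because input4 4->0; new result 0.
  node5: re-runs because node2 4->0; new result 0.

node5 now evaluates to 0.
Run set: node2, node5 (2 run).
Changed values: input4, node2, node5.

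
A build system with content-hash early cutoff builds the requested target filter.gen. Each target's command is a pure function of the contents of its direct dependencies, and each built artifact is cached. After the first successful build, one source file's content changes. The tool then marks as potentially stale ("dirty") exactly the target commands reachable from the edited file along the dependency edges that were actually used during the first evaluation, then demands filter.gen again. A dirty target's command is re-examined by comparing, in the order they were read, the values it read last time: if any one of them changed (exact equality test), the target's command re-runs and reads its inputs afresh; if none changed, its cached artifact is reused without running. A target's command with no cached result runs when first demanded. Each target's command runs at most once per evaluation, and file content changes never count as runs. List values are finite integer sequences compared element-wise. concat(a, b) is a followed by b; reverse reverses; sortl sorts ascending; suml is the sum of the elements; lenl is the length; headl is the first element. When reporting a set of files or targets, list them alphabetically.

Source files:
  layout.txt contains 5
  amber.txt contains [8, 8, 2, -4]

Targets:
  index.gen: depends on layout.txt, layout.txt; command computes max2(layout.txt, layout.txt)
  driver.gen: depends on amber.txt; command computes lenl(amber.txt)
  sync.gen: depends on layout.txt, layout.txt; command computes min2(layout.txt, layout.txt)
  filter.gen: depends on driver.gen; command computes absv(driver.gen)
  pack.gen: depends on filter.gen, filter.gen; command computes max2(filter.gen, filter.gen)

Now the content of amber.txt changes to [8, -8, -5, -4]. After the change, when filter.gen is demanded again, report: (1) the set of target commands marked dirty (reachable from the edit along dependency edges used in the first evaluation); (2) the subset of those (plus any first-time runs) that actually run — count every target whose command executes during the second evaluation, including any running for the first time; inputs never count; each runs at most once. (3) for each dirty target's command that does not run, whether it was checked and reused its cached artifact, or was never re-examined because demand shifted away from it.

First evaluation (everything demanded from the output):
  driver.gen = lenl([8, 8, 2, -4]) = 4
  filter.gen = absv(4) = 4

Propagation after the edit:
  driver.gen: runs — amber.txt [8, 8, 2, -4]->[8, -8, -5, -4]; result 4 (same value as before).
  filter.gen: checked — values it read are unchanged (driver.gen unchanged); reused cached 4 without running.

Key observation: the change is absorbed at driver.gen — it re-runs but produces the same value, and the output's value is unchanged.

Marked dirty: driver.gen, filter.gen.
Target commands that run: driver.gen — 1 in total.
Checked but reused from cache: filter.gen.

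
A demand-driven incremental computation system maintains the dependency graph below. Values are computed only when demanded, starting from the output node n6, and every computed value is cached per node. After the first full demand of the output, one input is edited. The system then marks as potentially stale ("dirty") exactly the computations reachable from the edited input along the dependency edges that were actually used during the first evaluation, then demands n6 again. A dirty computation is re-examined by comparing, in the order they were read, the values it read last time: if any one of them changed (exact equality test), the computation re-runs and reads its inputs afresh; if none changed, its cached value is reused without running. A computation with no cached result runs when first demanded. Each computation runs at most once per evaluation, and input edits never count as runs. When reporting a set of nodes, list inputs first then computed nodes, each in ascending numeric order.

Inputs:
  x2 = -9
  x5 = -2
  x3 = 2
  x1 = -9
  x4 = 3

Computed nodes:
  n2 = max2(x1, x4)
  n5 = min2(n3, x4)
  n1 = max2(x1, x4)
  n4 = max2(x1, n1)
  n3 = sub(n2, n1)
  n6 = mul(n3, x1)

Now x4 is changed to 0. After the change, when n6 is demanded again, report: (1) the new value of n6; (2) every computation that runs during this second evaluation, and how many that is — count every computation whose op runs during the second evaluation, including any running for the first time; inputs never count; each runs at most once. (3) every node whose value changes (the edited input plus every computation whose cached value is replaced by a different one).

New value of n6: 0.
Computations that run: n1, n2, n3 — 3 in total.
Values that change: x4, n1, n2.
Key observation: the change is absorbed at n3 — it re-runs but produces the same value, and the output's value is unchanged.

First evaluation (everything demanded from the output):
  n1 = max2(-9, 3) = 3
  n2 = max2(-9, 3) = 3
  n3 = sub(3, 3) = 0
  n6 = mul(0, -9) = 0

Propagation after the edit:
  n1: runs — x4 3->0; result 0.
  n2: runs — x4 3->0; result 0.
  n3: runs — n2 3->0; n1 3->0; result 0 (same value as before).
  n6: checked — values it read are unchanged (n3 unchanged, x1 unchanged); reused cached 0 without running.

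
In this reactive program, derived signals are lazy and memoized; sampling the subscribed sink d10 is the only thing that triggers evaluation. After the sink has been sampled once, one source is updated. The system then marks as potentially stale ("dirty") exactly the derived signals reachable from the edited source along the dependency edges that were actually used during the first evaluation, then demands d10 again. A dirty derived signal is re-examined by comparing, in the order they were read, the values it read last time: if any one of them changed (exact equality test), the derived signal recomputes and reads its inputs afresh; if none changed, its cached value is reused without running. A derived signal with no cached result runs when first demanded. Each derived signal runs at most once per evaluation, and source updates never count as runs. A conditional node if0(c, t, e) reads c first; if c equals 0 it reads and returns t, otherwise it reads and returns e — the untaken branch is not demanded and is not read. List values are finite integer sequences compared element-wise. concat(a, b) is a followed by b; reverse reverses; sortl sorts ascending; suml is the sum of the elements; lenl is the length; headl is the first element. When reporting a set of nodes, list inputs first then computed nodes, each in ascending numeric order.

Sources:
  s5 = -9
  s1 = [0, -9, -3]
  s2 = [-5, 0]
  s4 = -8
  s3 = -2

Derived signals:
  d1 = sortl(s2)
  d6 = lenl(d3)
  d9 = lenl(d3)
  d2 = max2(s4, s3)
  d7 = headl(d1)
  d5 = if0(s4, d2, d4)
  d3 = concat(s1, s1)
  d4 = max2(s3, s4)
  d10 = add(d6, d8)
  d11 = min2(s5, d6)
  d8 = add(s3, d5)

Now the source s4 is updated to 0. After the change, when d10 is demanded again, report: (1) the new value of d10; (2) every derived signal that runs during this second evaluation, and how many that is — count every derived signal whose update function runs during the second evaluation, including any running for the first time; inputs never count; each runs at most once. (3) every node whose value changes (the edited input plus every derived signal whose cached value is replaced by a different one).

Demanding d10 again yields 4.
4 derived signals run: d2, d5, d8, d10.
The nodes whose values change: s4, d5, d8, d10.
Note the branch switch — demand abandons d4, which is never re-examined.

First demand of the output computes:
  d3 = concat([0, -9, -3], [0, -9, -3]) = [0, -9, -3, 0, -9, -3]
  d4 = max2(-2, -8) = -2
  d5 = if0(s4=-8 -> else branch d4) = -2
  d6 = lenl([0, -9, -3, 0, -9, -3]) = 6
  d8 = add(-2, -2) = -4
  d10 = add(6, -4) = 2

After the edit, cleaning proceeds:
  d2: had never run; runs now, result 0.
  d4: stays stale; no demand reaches it after the flip.
  d5: a read changed (s4 -8->0) — executes, giving 0.
  d8: a read changed (d5 -2->0) — executes, giving -2.
  d10: a read changed (d8 -4->-2) — executes, giving 4.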